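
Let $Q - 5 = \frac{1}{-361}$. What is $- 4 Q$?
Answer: $- \frac{7216}{361} \approx -19.989$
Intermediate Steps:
$Q = \frac{1804}{361}$ ($Q = 5 + \frac{1}{-361} = 5 - \frac{1}{361} = \frac{1804}{361} \approx 4.9972$)
$- 4 Q = \left(-4\right) \frac{1804}{361} = - \frac{7216}{361}$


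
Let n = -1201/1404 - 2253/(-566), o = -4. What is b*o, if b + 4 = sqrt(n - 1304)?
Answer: 16 - 2*I*sqrt(5704795785585)/33111 ≈ 16.0 - 144.27*I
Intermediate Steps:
n = 1241723/397332 (n = -1201*1/1404 - 2253*(-1/566) = -1201/1404 + 2253/566 = 1241723/397332 ≈ 3.1252)
b = -4 + I*sqrt(5704795785585)/66222 (b = -4 + sqrt(1241723/397332 - 1304) = -4 + sqrt(-516879205/397332) = -4 + I*sqrt(5704795785585)/66222 ≈ -4.0 + 36.068*I)
b*o = (-4 + I*sqrt(5704795785585)/66222)*(-4) = 16 - 2*I*sqrt(5704795785585)/33111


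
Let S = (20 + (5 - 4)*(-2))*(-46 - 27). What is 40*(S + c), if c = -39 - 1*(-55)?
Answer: -51920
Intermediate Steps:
S = -1314 (S = (20 + 1*(-2))*(-73) = (20 - 2)*(-73) = 18*(-73) = -1314)
c = 16 (c = -39 + 55 = 16)
40*(S + c) = 40*(-1314 + 16) = 40*(-1298) = -51920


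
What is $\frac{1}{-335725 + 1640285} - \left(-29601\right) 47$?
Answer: $\frac{1814965186321}{1304560} \approx 1.3912 \cdot 10^{6}$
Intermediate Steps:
$\frac{1}{-335725 + 1640285} - \left(-29601\right) 47 = \frac{1}{1304560} - -1391247 = \frac{1}{1304560} + 1391247 = \frac{1814965186321}{1304560}$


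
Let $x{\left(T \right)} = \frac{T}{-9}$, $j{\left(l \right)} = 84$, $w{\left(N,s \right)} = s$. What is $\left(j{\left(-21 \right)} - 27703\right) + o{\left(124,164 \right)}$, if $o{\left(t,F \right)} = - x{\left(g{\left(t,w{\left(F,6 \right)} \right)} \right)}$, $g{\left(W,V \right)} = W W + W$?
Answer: $- \frac{233071}{9} \approx -25897.0$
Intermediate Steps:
$g{\left(W,V \right)} = W + W^{2}$ ($g{\left(W,V \right)} = W^{2} + W = W + W^{2}$)
$x{\left(T \right)} = - \frac{T}{9}$ ($x{\left(T \right)} = T \left(- \frac{1}{9}\right) = - \frac{T}{9}$)
$o{\left(t,F \right)} = \frac{t \left(1 + t\right)}{9}$ ($o{\left(t,F \right)} = - \frac{\left(-1\right) t \left(1 + t\right)}{9} = \frac{t \left(1 + t\right)}{9}$)
$\left(j{\left(-21 \right)} - 27703\right) + o{\left(124,164 \right)} = \left(84 - 27703\right) + \frac{1}{9} \cdot 124 \left(1 + 124\right) = -27619 + \frac{1}{9} \cdot 124 \cdot 125 = -27619 + \frac{15500}{9} = - \frac{233071}{9}$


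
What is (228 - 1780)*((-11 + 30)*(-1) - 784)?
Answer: 1246256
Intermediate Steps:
(228 - 1780)*((-11 + 30)*(-1) - 784) = -1552*(19*(-1) - 784) = -1552*(-19 - 784) = -1552*(-803) = 1246256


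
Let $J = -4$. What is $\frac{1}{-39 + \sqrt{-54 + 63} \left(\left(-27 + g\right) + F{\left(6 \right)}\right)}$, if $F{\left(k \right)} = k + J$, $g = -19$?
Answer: $- \frac{1}{171} \approx -0.005848$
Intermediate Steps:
$F{\left(k \right)} = -4 + k$ ($F{\left(k \right)} = k - 4 = -4 + k$)
$\frac{1}{-39 + \sqrt{-54 + 63} \left(\left(-27 + g\right) + F{\left(6 \right)}\right)} = \frac{1}{-39 + \sqrt{-54 + 63} \left(\left(-27 - 19\right) + \left(-4 + 6\right)\right)} = \frac{1}{-39 + \sqrt{9} \left(-46 + 2\right)} = \frac{1}{-39 + 3 \left(-44\right)} = \frac{1}{-39 - 132} = \frac{1}{-171} = - \frac{1}{171}$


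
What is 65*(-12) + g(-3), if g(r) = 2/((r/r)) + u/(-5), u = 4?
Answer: -3894/5 ≈ -778.80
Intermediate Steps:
g(r) = 6/5 (g(r) = 2/((r/r)) + 4/(-5) = 2/1 + 4*(-1/5) = 2*1 - 4/5 = 2 - 4/5 = 6/5)
65*(-12) + g(-3) = 65*(-12) + 6/5 = -780 + 6/5 = -3894/5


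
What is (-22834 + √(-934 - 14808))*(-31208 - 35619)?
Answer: 1525927718 - 66827*I*√15742 ≈ 1.5259e+9 - 8.3846e+6*I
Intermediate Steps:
(-22834 + √(-934 - 14808))*(-31208 - 35619) = (-22834 + √(-15742))*(-66827) = (-22834 + I*√15742)*(-66827) = 1525927718 - 66827*I*√15742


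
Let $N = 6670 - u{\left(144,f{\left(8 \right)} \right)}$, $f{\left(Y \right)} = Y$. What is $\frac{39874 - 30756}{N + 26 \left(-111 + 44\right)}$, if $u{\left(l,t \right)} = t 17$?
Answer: $\frac{4559}{2396} \approx 1.9028$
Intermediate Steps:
$u{\left(l,t \right)} = 17 t$
$N = 6534$ ($N = 6670 - 17 \cdot 8 = 6670 - 136 = 6534$)
$\frac{39874 - 30756}{N + 26 \left(-111 + 44\right)} = \frac{39874 - 30756}{6534 + 26 \left(-111 + 44\right)} = \frac{9118}{6534 + 26 \left(-67\right)} = \frac{9118}{6534 - 1742} = \frac{9118}{4792} = 9118 \cdot \frac{1}{4792} = \frac{4559}{2396}$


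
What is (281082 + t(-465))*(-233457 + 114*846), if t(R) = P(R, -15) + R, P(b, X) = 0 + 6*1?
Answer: -38448999099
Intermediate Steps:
P(b, X) = 6 (P(b, X) = 0 + 6 = 6)
t(R) = 6 + R
(281082 + t(-465))*(-233457 + 114*846) = (281082 + (6 - 465))*(-233457 + 114*846) = (281082 - 459)*(-233457 + 96444) = 280623*(-137013) = -38448999099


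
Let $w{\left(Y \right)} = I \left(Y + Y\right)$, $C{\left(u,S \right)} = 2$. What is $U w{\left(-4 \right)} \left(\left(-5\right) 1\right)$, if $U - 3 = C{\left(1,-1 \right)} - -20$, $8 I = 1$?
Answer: $125$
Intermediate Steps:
$I = \frac{1}{8}$ ($I = \frac{1}{8} \cdot 1 = \frac{1}{8} \approx 0.125$)
$w{\left(Y \right)} = \frac{Y}{4}$ ($w{\left(Y \right)} = \frac{Y + Y}{8} = \frac{2 Y}{8} = \frac{Y}{4}$)
$U = 25$ ($U = 3 + \left(2 - -20\right) = 3 + \left(2 + 20\right) = 3 + 22 = 25$)
$U w{\left(-4 \right)} \left(\left(-5\right) 1\right) = 25 \cdot \frac{1}{4} \left(-4\right) \left(\left(-5\right) 1\right) = 25 \left(-1\right) \left(-5\right) = \left(-25\right) \left(-5\right) = 125$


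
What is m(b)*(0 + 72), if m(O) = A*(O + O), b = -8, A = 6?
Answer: -6912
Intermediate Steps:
m(O) = 12*O (m(O) = 6*(O + O) = 6*(2*O) = 12*O)
m(b)*(0 + 72) = (12*(-8))*(0 + 72) = -96*72 = -6912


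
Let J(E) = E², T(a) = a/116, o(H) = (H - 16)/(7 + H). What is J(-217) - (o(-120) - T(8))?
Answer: 154306935/3277 ≈ 47088.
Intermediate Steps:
o(H) = (-16 + H)/(7 + H)
T(a) = a/116 (T(a) = a*(1/116) = a/116)
J(-217) - (o(-120) - T(8)) = (-217)² - ((-16 - 120)/(7 - 120) - 8/116) = 47089 - (-136/(-113) - 1*2/29) = 47089 - (-1/113*(-136) - 2/29) = 47089 - (136/113 - 2/29) = 47089 - 1*3718/3277 = 47089 - 3718/3277 = 154306935/3277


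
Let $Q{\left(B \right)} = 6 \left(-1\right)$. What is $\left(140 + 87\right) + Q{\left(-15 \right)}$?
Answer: $221$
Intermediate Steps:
$Q{\left(B \right)} = -6$
$\left(140 + 87\right) + Q{\left(-15 \right)} = \left(140 + 87\right) - 6 = 227 - 6 = 221$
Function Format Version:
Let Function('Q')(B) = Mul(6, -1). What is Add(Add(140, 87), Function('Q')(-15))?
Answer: 221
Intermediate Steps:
Function('Q')(B) = -6
Add(Add(140, 87), Function('Q')(-15)) = Add(Add(140, 87), -6) = Add(227, -6) = 221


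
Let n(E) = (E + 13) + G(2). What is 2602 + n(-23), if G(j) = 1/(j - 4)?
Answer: 5183/2 ≈ 2591.5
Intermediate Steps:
G(j) = 1/(-4 + j)
n(E) = 25/2 + E (n(E) = (E + 13) + 1/(-4 + 2) = (13 + E) + 1/(-2) = (13 + E) - ½ = 25/2 + E)
2602 + n(-23) = 2602 + (25/2 - 23) = 2602 - 21/2 = 5183/2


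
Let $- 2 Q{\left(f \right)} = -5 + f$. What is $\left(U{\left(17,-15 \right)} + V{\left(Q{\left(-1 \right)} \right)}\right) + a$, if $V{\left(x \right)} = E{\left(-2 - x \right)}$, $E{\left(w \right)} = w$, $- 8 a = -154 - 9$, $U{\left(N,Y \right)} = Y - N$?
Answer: $- \frac{133}{8} \approx -16.625$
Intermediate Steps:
$a = \frac{163}{8}$ ($a = - \frac{-154 - 9}{8} = \left(- \frac{1}{8}\right) \left(-163\right) = \frac{163}{8} \approx 20.375$)
$Q{\left(f \right)} = \frac{5}{2} - \frac{f}{2}$ ($Q{\left(f \right)} = - \frac{-5 + f}{2} = \frac{5}{2} - \frac{f}{2}$)
$V{\left(x \right)} = -2 - x$
$\left(U{\left(17,-15 \right)} + V{\left(Q{\left(-1 \right)} \right)}\right) + a = \left(\left(-15 - 17\right) - \left(\frac{9}{2} + \frac{1}{2}\right)\right) + \frac{163}{8} = \left(\left(-15 - 17\right) - 5\right) + \frac{163}{8} = \left(-32 - 5\right) + \frac{163}{8} = -37 + \frac{163}{8} = - \frac{133}{8}$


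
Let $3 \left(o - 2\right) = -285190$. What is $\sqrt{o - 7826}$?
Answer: $\frac{i \sqrt{925986}}{3} \approx 320.76 i$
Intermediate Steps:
$o = - \frac{285184}{3}$ ($o = 2 + \frac{1}{3} \left(-285190\right) = 2 - \frac{285190}{3} = - \frac{285184}{3} \approx -95061.0$)
$\sqrt{o - 7826} = \sqrt{- \frac{285184}{3} - 7826} = \sqrt{- \frac{308662}{3}} = \frac{i \sqrt{925986}}{3}$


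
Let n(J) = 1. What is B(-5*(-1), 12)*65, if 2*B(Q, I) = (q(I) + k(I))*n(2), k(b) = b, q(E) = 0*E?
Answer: 390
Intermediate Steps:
q(E) = 0
B(Q, I) = I/2 (B(Q, I) = ((0 + I)*1)/2 = (I*1)/2 = I/2)
B(-5*(-1), 12)*65 = ((1/2)*12)*65 = 6*65 = 390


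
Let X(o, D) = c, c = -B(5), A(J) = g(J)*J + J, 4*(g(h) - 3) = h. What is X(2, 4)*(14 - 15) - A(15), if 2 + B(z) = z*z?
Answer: -373/4 ≈ -93.250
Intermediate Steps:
B(z) = -2 + z**2 (B(z) = -2 + z*z = -2 + z**2)
g(h) = 3 + h/4
A(J) = J + J*(3 + J/4) (A(J) = (3 + J/4)*J + J = J*(3 + J/4) + J = J + J*(3 + J/4))
c = -23 (c = -(-2 + 5**2) = -(-2 + 25) = -1*23 = -23)
X(o, D) = -23
X(2, 4)*(14 - 15) - A(15) = -23*(14 - 15) - 15*(16 + 15)/4 = -23*(-1) - 15*31/4 = 23 - 1*465/4 = 23 - 465/4 = -373/4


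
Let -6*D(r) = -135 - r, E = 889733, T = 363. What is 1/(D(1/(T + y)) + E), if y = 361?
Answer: 4344/3865097893 ≈ 1.1239e-6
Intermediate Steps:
D(r) = 45/2 + r/6 (D(r) = -(-135 - r)/6 = 45/2 + r/6)
1/(D(1/(T + y)) + E) = 1/((45/2 + 1/(6*(363 + 361))) + 889733) = 1/((45/2 + (⅙)/724) + 889733) = 1/((45/2 + (⅙)*(1/724)) + 889733) = 1/((45/2 + 1/4344) + 889733) = 1/(97741/4344 + 889733) = 1/(3865097893/4344) = 4344/3865097893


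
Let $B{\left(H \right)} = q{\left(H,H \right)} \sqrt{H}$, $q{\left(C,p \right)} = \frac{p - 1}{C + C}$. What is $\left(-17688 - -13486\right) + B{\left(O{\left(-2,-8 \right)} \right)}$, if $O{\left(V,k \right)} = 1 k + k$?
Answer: $-4202 + \frac{17 i}{8} \approx -4202.0 + 2.125 i$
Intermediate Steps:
$q{\left(C,p \right)} = \frac{-1 + p}{2 C}$
$O{\left(V,k \right)} = 2 k$ ($O{\left(V,k \right)} = k + k = 2 k$)
$B{\left(H \right)} = \frac{-1 + H}{2 \sqrt{H}}$ ($B{\left(H \right)} = \frac{-1 + H}{2 H} \sqrt{H} = \frac{-1 + H}{2 \sqrt{H}}$)
$\left(-17688 - -13486\right) + B{\left(O{\left(-2,-8 \right)} \right)} = \left(-17688 - -13486\right) + \frac{-1 + 2 \left(-8\right)}{2 \cdot 4 i} = \left(-17688 + 13486\right) + \frac{-1 - 16}{2 \cdot 4 i} = -4202 + \frac{1}{2} \left(- \frac{i}{4}\right) \left(-17\right) = -4202 + \frac{17 i}{8}$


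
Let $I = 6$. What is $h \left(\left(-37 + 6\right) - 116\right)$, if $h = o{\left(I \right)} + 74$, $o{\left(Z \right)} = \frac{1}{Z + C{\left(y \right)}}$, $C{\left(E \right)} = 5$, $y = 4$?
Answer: $- \frac{119805}{11} \approx -10891.0$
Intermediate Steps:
$o{\left(Z \right)} = \frac{1}{5 + Z}$ ($o{\left(Z \right)} = \frac{1}{Z + 5} = \frac{1}{5 + Z}$)
$h = \frac{815}{11}$ ($h = \frac{1}{5 + 6} + 74 = \frac{1}{11} + 74 = \frac{815}{11} \approx 74.091$)
$h \left(\left(-37 + 6\right) - 116\right) = \frac{815 \left(\left(-37 + 6\right) - 116\right)}{11} = \frac{815 \left(-31 - 116\right)}{11} = \frac{815}{11} \left(-147\right) = - \frac{119805}{11}$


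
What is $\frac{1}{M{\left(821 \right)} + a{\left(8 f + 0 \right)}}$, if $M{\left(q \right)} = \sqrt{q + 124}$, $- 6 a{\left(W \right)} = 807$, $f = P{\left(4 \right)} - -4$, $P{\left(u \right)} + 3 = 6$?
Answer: $- \frac{538}{68581} - \frac{12 \sqrt{105}}{68581} \approx -0.0096377$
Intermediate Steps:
$P{\left(u \right)} = 3$ ($P{\left(u \right)} = -3 + 6 = 3$)
$f = 7$ ($f = 3 - -4 = 3 + 4 = 7$)
$a{\left(W \right)} = - \frac{269}{2}$ ($a{\left(W \right)} = \left(- \frac{1}{6}\right) 807 = - \frac{269}{2}$)
$M{\left(q \right)} = \sqrt{124 + q}$
$\frac{1}{M{\left(821 \right)} + a{\left(8 f + 0 \right)}} = \frac{1}{\sqrt{124 + 821} - \frac{269}{2}} = \frac{1}{\sqrt{945} - \frac{269}{2}} = \frac{1}{3 \sqrt{105} - \frac{269}{2}} = \frac{1}{- \frac{269}{2} + 3 \sqrt{105}}$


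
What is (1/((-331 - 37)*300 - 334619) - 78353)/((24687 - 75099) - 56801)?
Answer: 34868573708/47711822047 ≈ 0.73082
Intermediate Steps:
(1/((-331 - 37)*300 - 334619) - 78353)/((24687 - 75099) - 56801) = (1/(-368*300 - 334619) - 78353)/(-50412 - 56801) = (1/(-110400 - 334619) - 78353)/(-107213) = (1/(-445019) - 78353)*(-1/107213) = (-1/445019 - 78353)*(-1/107213) = -34868573708/445019*(-1/107213) = 34868573708/47711822047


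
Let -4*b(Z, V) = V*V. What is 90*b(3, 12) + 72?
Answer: -3168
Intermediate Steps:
b(Z, V) = -V²/4 (b(Z, V) = -V*V/4 = -V²/4)
90*b(3, 12) + 72 = 90*(-¼*12²) + 72 = 90*(-¼*144) + 72 = 90*(-36) + 72 = -3240 + 72 = -3168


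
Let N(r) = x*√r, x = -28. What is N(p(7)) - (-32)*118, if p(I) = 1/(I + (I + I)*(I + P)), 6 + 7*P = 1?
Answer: 3776 - 28*√95/95 ≈ 3773.1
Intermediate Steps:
P = -5/7 (P = -6/7 + (⅐)*1 = -6/7 + ⅐ = -5/7 ≈ -0.71429)
p(I) = 1/(I + 2*I*(-5/7 + I)) (p(I) = 1/(I + (I + I)*(I - 5/7)) = 1/(I + (2*I)*(-5/7 + I)) = 1/(I + 2*I*(-5/7 + I)))
N(r) = -28*√r
N(p(7)) - (-32)*118 = -28/√(-3 + 14*7) - (-32)*118 = -28/√(-3 + 98) - 1*(-3776) = -28*√95/95 + 3776 = 3776 - 28*√95/95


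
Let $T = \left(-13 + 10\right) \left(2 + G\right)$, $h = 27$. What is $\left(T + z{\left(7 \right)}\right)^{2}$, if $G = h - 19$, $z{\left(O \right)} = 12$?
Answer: $324$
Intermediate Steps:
$G = 8$ ($G = 27 - 19 = 8$)
$T = -30$ ($T = \left(-13 + 10\right) \left(2 + 8\right) = \left(-3\right) 10 = -30$)
$\left(T + z{\left(7 \right)}\right)^{2} = \left(-30 + 12\right)^{2} = \left(-18\right)^{2} = 324$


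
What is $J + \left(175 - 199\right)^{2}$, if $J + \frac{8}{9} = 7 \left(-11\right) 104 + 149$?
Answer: $- \frac{65555}{9} \approx -7283.9$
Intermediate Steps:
$J = - \frac{70739}{9}$ ($J = - \frac{8}{9} + \left(7 \left(-11\right) 104 + 149\right) = - \frac{8}{9} + \left(\left(-77\right) 104 + 149\right) = - \frac{8}{9} + \left(-8008 + 149\right) = - \frac{8}{9} - 7859 = - \frac{70739}{9} \approx -7859.9$)
$J + \left(175 - 199\right)^{2} = - \frac{70739}{9} + \left(175 - 199\right)^{2} = - \frac{70739}{9} + \left(-24\right)^{2} = - \frac{70739}{9} + 576 = - \frac{65555}{9}$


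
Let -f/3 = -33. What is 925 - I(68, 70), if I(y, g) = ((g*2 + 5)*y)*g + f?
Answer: -689374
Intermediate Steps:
f = 99 (f = -3*(-33) = 99)
I(y, g) = 99 + g*y*(5 + 2*g) (I(y, g) = ((g*2 + 5)*y)*g + 99 = ((2*g + 5)*y)*g + 99 = ((5 + 2*g)*y)*g + 99 = (y*(5 + 2*g))*g + 99 = g*y*(5 + 2*g) + 99 = 99 + g*y*(5 + 2*g))
925 - I(68, 70) = 925 - (99 + 2*68*70² + 5*70*68) = 925 - (99 + 2*68*4900 + 23800) = 925 - (99 + 666400 + 23800) = 925 - 1*690299 = 925 - 690299 = -689374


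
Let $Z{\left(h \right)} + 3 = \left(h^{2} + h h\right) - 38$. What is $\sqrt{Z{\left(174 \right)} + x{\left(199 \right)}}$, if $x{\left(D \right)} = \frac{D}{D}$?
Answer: $4 \sqrt{3782} \approx 245.99$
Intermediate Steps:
$x{\left(D \right)} = 1$
$Z{\left(h \right)} = -41 + 2 h^{2}$ ($Z{\left(h \right)} = -3 - \left(38 - h^{2} - h h\right) = -3 + \left(\left(h^{2} + h^{2}\right) - 38\right) = -3 + \left(2 h^{2} - 38\right) = -3 + \left(-38 + 2 h^{2}\right) = -41 + 2 h^{2}$)
$\sqrt{Z{\left(174 \right)} + x{\left(199 \right)}} = \sqrt{\left(-41 + 2 \cdot 174^{2}\right) + 1} = \sqrt{\left(-41 + 2 \cdot 30276\right) + 1} = \sqrt{\left(-41 + 60552\right) + 1} = \sqrt{60511 + 1} = \sqrt{60512} = 4 \sqrt{3782}$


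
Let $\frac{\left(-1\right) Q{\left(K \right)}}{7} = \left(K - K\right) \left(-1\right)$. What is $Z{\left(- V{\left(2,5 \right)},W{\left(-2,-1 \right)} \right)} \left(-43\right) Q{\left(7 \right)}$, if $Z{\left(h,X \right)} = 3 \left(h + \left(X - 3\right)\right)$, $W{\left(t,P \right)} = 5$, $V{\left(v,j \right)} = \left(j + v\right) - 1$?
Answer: $0$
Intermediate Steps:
$V{\left(v,j \right)} = -1 + j + v$
$Q{\left(K \right)} = 0$ ($Q{\left(K \right)} = - 7 \left(K - K\right) \left(-1\right) = - 7 \cdot 0 \left(-1\right) = \left(-7\right) 0 = 0$)
$Z{\left(h,X \right)} = -9 + 3 X + 3 h$ ($Z{\left(h,X \right)} = 3 \left(h + \left(-3 + X\right)\right) = 3 \left(-3 + X + h\right) = -9 + 3 X + 3 h$)
$Z{\left(- V{\left(2,5 \right)},W{\left(-2,-1 \right)} \right)} \left(-43\right) Q{\left(7 \right)} = \left(-9 + 3 \cdot 5 + 3 \left(- (-1 + 5 + 2)\right)\right) \left(-43\right) 0 = \left(-9 + 15 + 3 \left(\left(-1\right) 6\right)\right) \left(-43\right) 0 = \left(-9 + 15 + 3 \left(-6\right)\right) \left(-43\right) 0 = \left(-9 + 15 - 18\right) \left(-43\right) 0 = \left(-12\right) \left(-43\right) 0 = 516 \cdot 0 = 0$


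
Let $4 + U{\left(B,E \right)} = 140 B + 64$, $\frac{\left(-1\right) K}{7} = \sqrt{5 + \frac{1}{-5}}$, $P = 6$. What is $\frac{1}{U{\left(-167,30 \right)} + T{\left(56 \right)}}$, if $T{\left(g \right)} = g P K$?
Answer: $- \frac{14575}{323293288} + \frac{147 \sqrt{30}}{80823322} \approx -3.5121 \cdot 10^{-5}$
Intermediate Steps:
$K = - \frac{14 \sqrt{30}}{5}$ ($K = - 7 \sqrt{5 + \frac{1}{-5}} = - 7 \sqrt{5 - \frac{1}{5}} = - 7 \sqrt{\frac{24}{5}} = - 7 \frac{2 \sqrt{30}}{5} = - \frac{14 \sqrt{30}}{5} \approx -15.336$)
$U{\left(B,E \right)} = 60 + 140 B$ ($U{\left(B,E \right)} = -4 + \left(140 B + 64\right) = -4 + \left(64 + 140 B\right) = 60 + 140 B$)
$T{\left(g \right)} = - \frac{84 g \sqrt{30}}{5}$ ($T{\left(g \right)} = g 6 \left(- \frac{14 \sqrt{30}}{5}\right) = 6 g \left(- \frac{14 \sqrt{30}}{5}\right) = - \frac{84 g \sqrt{30}}{5}$)
$\frac{1}{U{\left(-167,30 \right)} + T{\left(56 \right)}} = \frac{1}{\left(60 + 140 \left(-167\right)\right) - \frac{4704 \sqrt{30}}{5}} = \frac{1}{\left(60 - 23380\right) - \frac{4704 \sqrt{30}}{5}} = \frac{1}{-23320 - \frac{4704 \sqrt{30}}{5}}$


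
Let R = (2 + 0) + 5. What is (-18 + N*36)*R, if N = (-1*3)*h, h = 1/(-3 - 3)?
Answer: 0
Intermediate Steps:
h = -⅙ (h = 1/(-6) = -⅙ ≈ -0.16667)
N = ½ (N = -1*3*(-⅙) = -3*(-⅙) = ½ ≈ 0.50000)
R = 7 (R = 2 + 5 = 7)
(-18 + N*36)*R = (-18 + (½)*36)*7 = (-18 + 18)*7 = 0*7 = 0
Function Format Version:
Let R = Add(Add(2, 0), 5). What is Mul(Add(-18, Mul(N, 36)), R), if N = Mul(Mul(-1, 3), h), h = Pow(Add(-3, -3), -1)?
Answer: 0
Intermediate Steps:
h = Rational(-1, 6) (h = Pow(-6, -1) = Rational(-1, 6) ≈ -0.16667)
N = Rational(1, 2) (N = Mul(Mul(-1, 3), Rational(-1, 6)) = Mul(-3, Rational(-1, 6)) = Rational(1, 2) ≈ 0.50000)
R = 7 (R = Add(2, 5) = 7)
Mul(Add(-18, Mul(N, 36)), R) = Mul(Add(-18, Mul(Rational(1, 2), 36)), 7) = Mul(Add(-18, 18), 7) = Mul(0, 7) = 0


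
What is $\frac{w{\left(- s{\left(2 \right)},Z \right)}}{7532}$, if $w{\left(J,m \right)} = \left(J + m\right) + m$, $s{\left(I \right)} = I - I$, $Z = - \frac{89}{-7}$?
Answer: $\frac{89}{26362} \approx 0.0033761$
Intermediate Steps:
$Z = \frac{89}{7}$ ($Z = \left(-89\right) \left(- \frac{1}{7}\right) = \frac{89}{7} \approx 12.714$)
$s{\left(I \right)} = 0$
$w{\left(J,m \right)} = J + 2 m$
$\frac{w{\left(- s{\left(2 \right)},Z \right)}}{7532} = \frac{\left(-1\right) 0 + 2 \cdot \frac{89}{7}}{7532} = \left(0 + \frac{178}{7}\right) \frac{1}{7532} = \frac{178}{7} \cdot \frac{1}{7532} = \frac{89}{26362}$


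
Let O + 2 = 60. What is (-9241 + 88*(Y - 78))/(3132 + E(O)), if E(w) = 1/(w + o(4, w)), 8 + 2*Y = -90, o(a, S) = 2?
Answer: -1225020/187921 ≈ -6.5188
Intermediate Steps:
O = 58 (O = -2 + 60 = 58)
Y = -49 (Y = -4 + (½)*(-90) = -4 - 45 = -49)
E(w) = 1/(2 + w) (E(w) = 1/(w + 2) = 1/(2 + w))
(-9241 + 88*(Y - 78))/(3132 + E(O)) = (-9241 + 88*(-49 - 78))/(3132 + 1/(2 + 58)) = (-9241 + 88*(-127))/(3132 + 1/60) = (-9241 - 11176)/(3132 + 1/60) = -20417/187921/60 = -20417*60/187921 = -1225020/187921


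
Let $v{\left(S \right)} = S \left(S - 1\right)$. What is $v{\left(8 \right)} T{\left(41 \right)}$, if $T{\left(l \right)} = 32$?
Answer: $1792$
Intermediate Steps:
$v{\left(S \right)} = S \left(-1 + S\right)$
$v{\left(8 \right)} T{\left(41 \right)} = 8 \left(-1 + 8\right) 32 = 8 \cdot 7 \cdot 32 = 56 \cdot 32 = 1792$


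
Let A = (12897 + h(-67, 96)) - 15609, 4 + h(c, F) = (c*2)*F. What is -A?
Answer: 15580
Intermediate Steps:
h(c, F) = -4 + 2*F*c (h(c, F) = -4 + (c*2)*F = -4 + (2*c)*F = -4 + 2*F*c)
A = -15580 (A = (12897 + (-4 + 2*96*(-67))) - 15609 = (12897 + (-4 - 12864)) - 15609 = (12897 - 12868) - 15609 = 29 - 15609 = -15580)
-A = -1*(-15580) = 15580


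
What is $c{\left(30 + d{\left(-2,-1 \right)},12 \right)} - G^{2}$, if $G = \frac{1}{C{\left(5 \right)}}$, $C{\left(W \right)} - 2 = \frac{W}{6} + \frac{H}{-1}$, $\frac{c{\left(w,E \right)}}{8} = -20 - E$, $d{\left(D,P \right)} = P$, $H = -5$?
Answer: $- \frac{565540}{2209} \approx -256.02$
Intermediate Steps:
$c{\left(w,E \right)} = -160 - 8 E$ ($c{\left(w,E \right)} = 8 \left(-20 - E\right) = -160 - 8 E$)
$C{\left(W \right)} = 7 + \frac{W}{6}$ ($C{\left(W \right)} = 2 + \left(\frac{W}{6} - \frac{5}{-1}\right) = 2 + \left(W \frac{1}{6} - -5\right) = 2 + \left(\frac{W}{6} + 5\right) = 2 + \left(5 + \frac{W}{6}\right) = 7 + \frac{W}{6}$)
$G = \frac{6}{47}$ ($G = \frac{1}{7 + \frac{1}{6} \cdot 5} = \frac{1}{7 + \frac{5}{6}} = \frac{1}{\frac{47}{6}} = \frac{6}{47} \approx 0.12766$)
$c{\left(30 + d{\left(-2,-1 \right)},12 \right)} - G^{2} = \left(-160 - 96\right) - \left(\frac{6}{47}\right)^{2} = \left(-160 - 96\right) - \frac{36}{2209} = -256 - \frac{36}{2209} = - \frac{565540}{2209}$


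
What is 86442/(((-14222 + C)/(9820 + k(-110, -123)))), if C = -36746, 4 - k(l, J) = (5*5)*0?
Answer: -106150776/6371 ≈ -16662.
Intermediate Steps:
k(l, J) = 4 (k(l, J) = 4 - 5*5*0 = 4 - 25*0 = 4 - 1*0 = 4 + 0 = 4)
86442/(((-14222 + C)/(9820 + k(-110, -123)))) = 86442/(((-14222 - 36746)/(9820 + 4))) = 86442/((-50968/9824)) = 86442/((-50968*1/9824)) = 86442/(-6371/1228) = 86442*(-1228/6371) = -106150776/6371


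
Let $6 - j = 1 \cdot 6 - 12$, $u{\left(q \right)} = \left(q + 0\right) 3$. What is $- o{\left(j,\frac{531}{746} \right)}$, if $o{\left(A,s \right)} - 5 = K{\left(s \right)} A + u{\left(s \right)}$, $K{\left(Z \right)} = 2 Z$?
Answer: $- \frac{18067}{746} \approx -24.219$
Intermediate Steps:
$u{\left(q \right)} = 3 q$ ($u{\left(q \right)} = q 3 = 3 q$)
$j = 12$ ($j = 6 - \left(1 \cdot 6 - 12\right) = 6 - \left(6 - 12\right) = 6 - -6 = 6 + 6 = 12$)
$o{\left(A,s \right)} = 5 + 3 s + 2 A s$ ($o{\left(A,s \right)} = 5 + \left(2 s A + 3 s\right) = 5 + \left(2 A s + 3 s\right) = 5 + \left(3 s + 2 A s\right) = 5 + 3 s + 2 A s$)
$- o{\left(j,\frac{531}{746} \right)} = - (5 + 3 \cdot \frac{531}{746} + 2 \cdot 12 \cdot \frac{531}{746}) = - (5 + \frac{1593}{746} + \frac{6372}{373}) = \left(-1\right) \frac{18067}{746} = - \frac{18067}{746}$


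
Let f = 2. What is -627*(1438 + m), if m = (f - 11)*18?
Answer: -800052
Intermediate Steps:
m = -162 (m = (2 - 11)*18 = -9*18 = -162)
-627*(1438 + m) = -627*(1438 - 162) = -627*1276 = -800052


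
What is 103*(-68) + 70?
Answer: -6934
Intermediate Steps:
103*(-68) + 70 = -7004 + 70 = -6934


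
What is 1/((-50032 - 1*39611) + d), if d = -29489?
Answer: -1/119132 ≈ -8.3941e-6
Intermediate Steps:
1/((-50032 - 1*39611) + d) = 1/((-50032 - 1*39611) - 29489) = 1/((-50032 - 39611) - 29489) = 1/(-89643 - 29489) = 1/(-119132) = -1/119132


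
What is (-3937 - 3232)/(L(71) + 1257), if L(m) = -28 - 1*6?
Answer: -7169/1223 ≈ -5.8618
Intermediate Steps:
L(m) = -34 (L(m) = -28 - 6 = -34)
(-3937 - 3232)/(L(71) + 1257) = (-3937 - 3232)/(-34 + 1257) = -7169/1223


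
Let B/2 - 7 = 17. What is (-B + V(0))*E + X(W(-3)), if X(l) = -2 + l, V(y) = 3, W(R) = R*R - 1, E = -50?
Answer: 2256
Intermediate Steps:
W(R) = -1 + R**2 (W(R) = R**2 - 1 = -1 + R**2)
B = 48 (B = 14 + 2*17 = 14 + 34 = 48)
(-B + V(0))*E + X(W(-3)) = (-1*48 + 3)*(-50) + (-2 + (-1 + (-3)**2)) = (-48 + 3)*(-50) + (-2 + (-1 + 9)) = -45*(-50) + (-2 + 8) = 2250 + 6 = 2256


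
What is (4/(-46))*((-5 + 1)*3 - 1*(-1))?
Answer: 22/23 ≈ 0.95652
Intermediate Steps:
(4/(-46))*((-5 + 1)*3 - 1*(-1)) = (4*(-1/46))*(-4*3 + 1) = -2*(-12 + 1)/23 = -2/23*(-11) = 22/23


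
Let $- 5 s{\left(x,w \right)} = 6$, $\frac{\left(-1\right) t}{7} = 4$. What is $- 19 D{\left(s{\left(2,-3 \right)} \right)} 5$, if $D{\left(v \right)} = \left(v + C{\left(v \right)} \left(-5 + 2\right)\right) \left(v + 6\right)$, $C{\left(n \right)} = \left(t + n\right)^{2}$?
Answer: $\frac{29173968}{25} \approx 1.167 \cdot 10^{6}$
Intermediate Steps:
$t = -28$ ($t = \left(-7\right) 4 = -28$)
$s{\left(x,w \right)} = - \frac{6}{5}$ ($s{\left(x,w \right)} = \left(- \frac{1}{5}\right) 6 = - \frac{6}{5}$)
$C{\left(n \right)} = \left(-28 + n\right)^{2}$
$D{\left(v \right)} = \left(6 + v\right) \left(v - 3 \left(-28 + v\right)^{2}\right)$ ($D{\left(v \right)} = \left(v + \left(-28 + v\right)^{2} \left(-5 + 2\right)\right) \left(v + 6\right) = \left(v + \left(-28 + v\right)^{2} \left(-3\right)\right) \left(6 + v\right) = \left(v - 3 \left(-28 + v\right)^{2}\right) \left(6 + v\right) = \left(6 + v\right) \left(v - 3 \left(-28 + v\right)^{2}\right)$)
$- 19 D{\left(s{\left(2,-3 \right)} \right)} 5 = - 19 \left(-14112 - - \frac{8028}{5} - 3 \left(- \frac{6}{5}\right)^{3} + 151 \left(- \frac{6}{5}\right)^{2}\right) 5 = - 19 \left(-14112 + \frac{8028}{5} - - \frac{648}{125} + 151 \cdot \frac{36}{25}\right) 5 = - 19 \left(-14112 + \frac{8028}{5} + \frac{648}{125} + \frac{5436}{25}\right) 5 = \left(-19\right) \left(- \frac{1535472}{125}\right) 5 = \frac{29173968}{125} \cdot 5 = \frac{29173968}{25}$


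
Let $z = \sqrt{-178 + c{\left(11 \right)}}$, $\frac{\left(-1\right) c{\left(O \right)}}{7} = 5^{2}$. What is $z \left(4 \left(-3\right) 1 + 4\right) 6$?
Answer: $- 48 i \sqrt{353} \approx - 901.84 i$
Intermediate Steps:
$c{\left(O \right)} = -175$ ($c{\left(O \right)} = - 7 \cdot 5^{2} = \left(-7\right) 25 = -175$)
$z = i \sqrt{353}$ ($z = \sqrt{-178 - 175} = \sqrt{-353} = i \sqrt{353} \approx 18.788 i$)
$z \left(4 \left(-3\right) 1 + 4\right) 6 = i \sqrt{353} \left(4 \left(-3\right) 1 + 4\right) 6 = i \sqrt{353} \left(\left(-12\right) 1 + 4\right) 6 = i \sqrt{353} \left(-12 + 4\right) 6 = i \sqrt{353} \left(\left(-8\right) 6\right) = i \sqrt{353} \left(-48\right) = - 48 i \sqrt{353}$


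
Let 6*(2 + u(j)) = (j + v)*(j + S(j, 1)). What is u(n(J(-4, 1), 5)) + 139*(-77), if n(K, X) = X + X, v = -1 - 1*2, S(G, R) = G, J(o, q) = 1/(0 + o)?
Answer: -32045/3 ≈ -10682.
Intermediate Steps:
J(o, q) = 1/o
v = -3 (v = -1 - 2 = -3)
n(K, X) = 2*X
u(j) = -2 + j*(-3 + j)/3 (u(j) = -2 + ((j - 3)*(j + j))/6 = -2 + ((-3 + j)*(2*j))/6 = -2 + (2*j*(-3 + j))/6 = -2 + j*(-3 + j)/3)
u(n(J(-4, 1), 5)) + 139*(-77) = (-2 - 2*5 + (2*5)**2/3) + 139*(-77) = (-2 - 1*10 + (1/3)*10**2) - 10703 = (-2 - 10 + (1/3)*100) - 10703 = (-2 - 10 + 100/3) - 10703 = 64/3 - 10703 = -32045/3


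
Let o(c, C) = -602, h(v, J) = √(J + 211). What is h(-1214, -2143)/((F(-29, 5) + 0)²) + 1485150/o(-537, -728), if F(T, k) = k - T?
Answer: -742575/301 + I*√483/578 ≈ -2467.0 + 0.038023*I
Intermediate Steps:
h(v, J) = √(211 + J)
h(-1214, -2143)/((F(-29, 5) + 0)²) + 1485150/o(-537, -728) = √(211 - 2143)/(((5 - 1*(-29)) + 0)²) + 1485150/(-602) = √(-1932)/(((5 + 29) + 0)²) + 1485150*(-1/602) = (2*I*√483)/((34 + 0)²) - 742575/301 = (2*I*√483)/(34²) - 742575/301 = (2*I*√483)/1156 - 742575/301 = (2*I*√483)*(1/1156) - 742575/301 = I*√483/578 - 742575/301 = -742575/301 + I*√483/578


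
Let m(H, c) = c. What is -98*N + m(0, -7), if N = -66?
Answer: 6461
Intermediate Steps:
-98*N + m(0, -7) = -98*(-66) - 7 = 6468 - 7 = 6461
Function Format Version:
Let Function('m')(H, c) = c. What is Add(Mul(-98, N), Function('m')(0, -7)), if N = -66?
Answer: 6461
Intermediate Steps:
Add(Mul(-98, N), Function('m')(0, -7)) = Add(Mul(-98, -66), -7) = Add(6468, -7) = 6461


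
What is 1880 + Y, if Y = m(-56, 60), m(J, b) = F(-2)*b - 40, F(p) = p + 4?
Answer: 1960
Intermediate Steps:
F(p) = 4 + p
m(J, b) = -40 + 2*b (m(J, b) = (4 - 2)*b - 40 = 2*b - 40 = -40 + 2*b)
Y = 80 (Y = -40 + 2*60 = -40 + 120 = 80)
1880 + Y = 1880 + 80 = 1960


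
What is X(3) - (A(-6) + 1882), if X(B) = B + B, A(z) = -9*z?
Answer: -1930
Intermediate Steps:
X(B) = 2*B
X(3) - (A(-6) + 1882) = 2*3 - (-9*(-6) + 1882) = 6 - (54 + 1882) = 6 - 1*1936 = 6 - 1936 = -1930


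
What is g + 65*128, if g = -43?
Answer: 8277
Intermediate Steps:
g + 65*128 = -43 + 65*128 = -43 + 8320 = 8277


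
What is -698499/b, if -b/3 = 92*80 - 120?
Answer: 232833/7240 ≈ 32.159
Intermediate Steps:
b = -21720 (b = -3*(92*80 - 120) = -3*(7360 - 120) = -3*7240 = -21720)
-698499/b = -698499/(-21720) = -698499*(-1/21720) = 232833/7240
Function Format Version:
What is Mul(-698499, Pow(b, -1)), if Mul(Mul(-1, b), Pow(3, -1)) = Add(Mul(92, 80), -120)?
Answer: Rational(232833, 7240) ≈ 32.159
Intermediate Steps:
b = -21720 (b = Mul(-3, Add(Mul(92, 80), -120)) = Mul(-3, Add(7360, -120)) = Mul(-3, 7240) = -21720)
Mul(-698499, Pow(b, -1)) = Mul(-698499, Pow(-21720, -1)) = Mul(-698499, Rational(-1, 21720)) = Rational(232833, 7240)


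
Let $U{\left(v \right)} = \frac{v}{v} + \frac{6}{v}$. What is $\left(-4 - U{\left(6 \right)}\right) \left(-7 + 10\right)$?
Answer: $-18$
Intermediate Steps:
$U{\left(v \right)} = 1 + \frac{6}{v}$
$\left(-4 - U{\left(6 \right)}\right) \left(-7 + 10\right) = \left(-4 - \frac{6 + 6}{6}\right) \left(-7 + 10\right) = \left(-4 - \frac{1}{6} \cdot 12\right) 3 = \left(-4 - 2\right) 3 = \left(-6\right) 3 = -18$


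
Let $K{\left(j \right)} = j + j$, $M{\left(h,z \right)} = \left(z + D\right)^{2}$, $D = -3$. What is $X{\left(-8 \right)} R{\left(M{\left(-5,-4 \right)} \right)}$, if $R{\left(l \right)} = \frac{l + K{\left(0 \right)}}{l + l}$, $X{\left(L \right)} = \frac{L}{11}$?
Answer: $- \frac{4}{11} \approx -0.36364$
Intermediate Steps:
$X{\left(L \right)} = \frac{L}{11}$ ($X{\left(L \right)} = L \frac{1}{11} = \frac{L}{11}$)
$M{\left(h,z \right)} = \left(-3 + z\right)^{2}$ ($M{\left(h,z \right)} = \left(z - 3\right)^{2} = \left(-3 + z\right)^{2}$)
$K{\left(j \right)} = 2 j$
$R{\left(l \right)} = \frac{1}{2}$ ($R{\left(l \right)} = \frac{l + 2 \cdot 0}{l + l} = \frac{l + 0}{2 l} = l \frac{1}{2 l} = \frac{1}{2}$)
$X{\left(-8 \right)} R{\left(M{\left(-5,-4 \right)} \right)} = \frac{1}{11} \left(-8\right) \frac{1}{2} = \left(- \frac{8}{11}\right) \frac{1}{2} = - \frac{4}{11}$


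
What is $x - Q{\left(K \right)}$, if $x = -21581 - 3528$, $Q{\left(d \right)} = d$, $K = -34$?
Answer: $-25075$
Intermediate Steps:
$x = -25109$
$x - Q{\left(K \right)} = -25109 - -34 = -25109 + 34 = -25075$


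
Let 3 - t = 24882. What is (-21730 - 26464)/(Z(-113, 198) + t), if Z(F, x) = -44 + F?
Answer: 24097/12518 ≈ 1.9250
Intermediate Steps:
t = -24879 (t = 3 - 1*24882 = 3 - 24882 = -24879)
(-21730 - 26464)/(Z(-113, 198) + t) = (-21730 - 26464)/((-44 - 113) - 24879) = -48194/(-157 - 24879) = -48194/(-25036) = -48194*(-1/25036) = 24097/12518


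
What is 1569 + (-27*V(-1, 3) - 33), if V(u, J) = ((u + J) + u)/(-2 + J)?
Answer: 1509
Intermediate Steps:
V(u, J) = (J + 2*u)/(-2 + J) (V(u, J) = ((J + u) + u)/(-2 + J) = (J + 2*u)/(-2 + J))
1569 + (-27*V(-1, 3) - 33) = 1569 + (-27*(3 + 2*(-1))/(-2 + 3) - 33) = 1569 + (-27*(3 - 2)/1 - 33) = 1569 + (-27 - 33) = 1569 - 60 = 1509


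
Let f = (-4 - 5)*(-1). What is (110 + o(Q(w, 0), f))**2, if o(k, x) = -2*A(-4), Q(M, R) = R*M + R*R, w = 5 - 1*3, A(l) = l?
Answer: 13924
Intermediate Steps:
f = 9 (f = -9*(-1) = 9)
w = 2 (w = 5 - 3 = 2)
Q(M, R) = R**2 + M*R (Q(M, R) = M*R + R**2 = R**2 + M*R)
o(k, x) = 8 (o(k, x) = -2*(-4) = 8)
(110 + o(Q(w, 0), f))**2 = (110 + 8)**2 = 118**2 = 13924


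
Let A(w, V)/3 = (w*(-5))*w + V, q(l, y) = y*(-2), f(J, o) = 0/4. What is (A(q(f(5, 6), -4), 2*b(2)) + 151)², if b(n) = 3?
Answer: 625681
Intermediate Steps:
f(J, o) = 0 (f(J, o) = 0*(¼) = 0)
q(l, y) = -2*y
A(w, V) = -15*w² + 3*V (A(w, V) = 3*((w*(-5))*w + V) = 3*((-5*w)*w + V) = 3*(-5*w² + V) = 3*(V - 5*w²) = -15*w² + 3*V)
(A(q(f(5, 6), -4), 2*b(2)) + 151)² = ((-15*(-2*(-4))² + 3*(2*3)) + 151)² = ((-15*8² + 3*6) + 151)² = ((-15*64 + 18) + 151)² = ((-960 + 18) + 151)² = (-942 + 151)² = (-791)² = 625681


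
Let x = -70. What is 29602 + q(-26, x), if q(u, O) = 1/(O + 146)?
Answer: 2249753/76 ≈ 29602.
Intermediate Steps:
q(u, O) = 1/(146 + O)
29602 + q(-26, x) = 29602 + 1/(146 - 70) = 29602 + 1/76 = 2249753/76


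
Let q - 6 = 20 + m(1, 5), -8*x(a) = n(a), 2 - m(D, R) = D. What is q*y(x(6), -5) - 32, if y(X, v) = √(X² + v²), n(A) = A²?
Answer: -32 + 27*√181/2 ≈ 149.62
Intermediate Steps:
m(D, R) = 2 - D
x(a) = -a²/8
q = 27 (q = 6 + (20 + (2 - 1*1)) = 6 + (20 + (2 - 1)) = 6 + (20 + 1) = 6 + 21 = 27)
q*y(x(6), -5) - 32 = 27*√((-⅛*6²)² + (-5)²) - 32 = 27*√((-⅛*36)² + 25) - 32 = 27*√((-9/2)² + 25) - 32 = 27*√(81/4 + 25) - 32 = 27*√(181/4) - 32 = 27*(√181/2) - 32 = 27*√181/2 - 32 = -32 + 27*√181/2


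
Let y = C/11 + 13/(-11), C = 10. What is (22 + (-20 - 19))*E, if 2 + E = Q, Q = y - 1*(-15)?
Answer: -2380/11 ≈ -216.36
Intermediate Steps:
y = -3/11 (y = 10/11 + 13/(-11) = 10*(1/11) + 13*(-1/11) = 10/11 - 13/11 = -3/11 ≈ -0.27273)
Q = 162/11 (Q = -3/11 - 1*(-15) = -3/11 + 15 = 162/11 ≈ 14.727)
E = 140/11 (E = -2 + 162/11 = 140/11 ≈ 12.727)
(22 + (-20 - 19))*E = (22 + (-20 - 19))*(140/11) = (22 - 39)*(140/11) = -17*140/11 = -2380/11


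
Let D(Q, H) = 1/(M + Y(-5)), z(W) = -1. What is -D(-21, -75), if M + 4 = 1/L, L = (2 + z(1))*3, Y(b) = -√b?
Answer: 33/166 - 9*I*√5/166 ≈ 0.1988 - 0.12123*I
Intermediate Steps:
L = 3 (L = (2 - 1)*3 = 1*3 = 3)
M = -11/3 (M = -4 + 1/3 = -4 + ⅓ = -11/3 ≈ -3.6667)
D(Q, H) = 1/(-11/3 - I*√5) (D(Q, H) = 1/(-11/3 - √(-5)) = 1/(-11/3 - I*√5))
-D(-21, -75) = -(-33/166 + 9*I*√5/166) = 33/166 - 9*I*√5/166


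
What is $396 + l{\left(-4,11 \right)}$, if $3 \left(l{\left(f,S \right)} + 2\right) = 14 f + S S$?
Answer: $\frac{1247}{3} \approx 415.67$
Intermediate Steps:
$l{\left(f,S \right)} = -2 + \frac{S^{2}}{3} + \frac{14 f}{3}$ ($l{\left(f,S \right)} = -2 + \frac{14 f + S S}{3} = -2 + \frac{14 f + S^{2}}{3} = -2 + \frac{S^{2} + 14 f}{3} = -2 + \left(\frac{S^{2}}{3} + \frac{14 f}{3}\right) = -2 + \frac{S^{2}}{3} + \frac{14 f}{3}$)
$396 + l{\left(-4,11 \right)} = 396 + \left(-2 + \frac{11^{2}}{3} + \frac{14}{3} \left(-4\right)\right) = 396 - - \frac{59}{3} = 396 + \frac{59}{3} = \frac{1247}{3}$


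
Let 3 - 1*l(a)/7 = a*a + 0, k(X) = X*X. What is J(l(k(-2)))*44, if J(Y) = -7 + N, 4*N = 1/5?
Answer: -1529/5 ≈ -305.80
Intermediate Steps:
k(X) = X²
N = 1/20 (N = (¼)/5 = (¼)*(⅕) = 1/20 ≈ 0.050000)
l(a) = 21 - 7*a² (l(a) = 21 - 7*(a*a + 0) = 21 - 7*(a² + 0) = 21 - 7*a²)
J(Y) = -139/20 (J(Y) = -7 + 1/20 = -139/20)
J(l(k(-2)))*44 = -139/20*44 = -1529/5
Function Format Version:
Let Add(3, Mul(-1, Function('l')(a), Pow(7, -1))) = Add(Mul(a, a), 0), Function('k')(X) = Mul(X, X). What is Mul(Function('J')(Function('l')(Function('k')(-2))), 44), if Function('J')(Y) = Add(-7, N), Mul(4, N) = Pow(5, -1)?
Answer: Rational(-1529, 5) ≈ -305.80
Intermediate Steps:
Function('k')(X) = Pow(X, 2)
N = Rational(1, 20) (N = Mul(Rational(1, 4), Pow(5, -1)) = Mul(Rational(1, 4), Rational(1, 5)) = Rational(1, 20) ≈ 0.050000)
Function('l')(a) = Add(21, Mul(-7, Pow(a, 2))) (Function('l')(a) = Add(21, Mul(-7, Add(Mul(a, a), 0))) = Add(21, Mul(-7, Add(Pow(a, 2), 0))) = Add(21, Mul(-7, Pow(a, 2))))
Function('J')(Y) = Rational(-139, 20) (Function('J')(Y) = Add(-7, Rational(1, 20)) = Rational(-139, 20))
Mul(Function('J')(Function('l')(Function('k')(-2))), 44) = Mul(Rational(-139, 20), 44) = Rational(-1529, 5)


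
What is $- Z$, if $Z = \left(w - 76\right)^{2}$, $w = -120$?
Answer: $-38416$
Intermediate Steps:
$Z = 38416$ ($Z = \left(-120 - 76\right)^{2} = \left(-196\right)^{2} = 38416$)
$- Z = \left(-1\right) 38416 = -38416$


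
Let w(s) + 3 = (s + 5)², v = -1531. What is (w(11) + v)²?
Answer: 1633284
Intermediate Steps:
w(s) = -3 + (5 + s)² (w(s) = -3 + (s + 5)² = -3 + (5 + s)²)
(w(11) + v)² = ((-3 + (5 + 11)²) - 1531)² = ((-3 + 16²) - 1531)² = ((-3 + 256) - 1531)² = (253 - 1531)² = (-1278)² = 1633284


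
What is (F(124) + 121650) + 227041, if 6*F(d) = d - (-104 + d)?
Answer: 1046125/3 ≈ 3.4871e+5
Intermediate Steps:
F(d) = 52/3 (F(d) = (d - (-104 + d))/6 = (d + (104 - d))/6 = (1/6)*104 = 52/3)
(F(124) + 121650) + 227041 = (52/3 + 121650) + 227041 = 365002/3 + 227041 = 1046125/3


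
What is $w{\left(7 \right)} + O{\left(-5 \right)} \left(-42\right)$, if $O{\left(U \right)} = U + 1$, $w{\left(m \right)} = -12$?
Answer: $156$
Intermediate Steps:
$O{\left(U \right)} = 1 + U$
$w{\left(7 \right)} + O{\left(-5 \right)} \left(-42\right) = -12 + \left(1 - 5\right) \left(-42\right) = -12 - -168 = -12 + 168 = 156$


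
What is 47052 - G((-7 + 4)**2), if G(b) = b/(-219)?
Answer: 3434799/73 ≈ 47052.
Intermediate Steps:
G(b) = -b/219 (G(b) = b*(-1/219) = -b/219)
47052 - G((-7 + 4)**2) = 47052 - (-1)*(-7 + 4)**2/219 = 47052 - (-1)*(-3)**2/219 = 47052 - (-1)*9/219 = 47052 - 1*(-3/73) = 47052 + 3/73 = 3434799/73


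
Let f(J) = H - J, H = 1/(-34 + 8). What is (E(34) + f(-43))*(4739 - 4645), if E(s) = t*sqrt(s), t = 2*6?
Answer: 52499/13 + 1128*sqrt(34) ≈ 10616.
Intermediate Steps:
H = -1/26 (H = 1/(-26) = -1/26 ≈ -0.038462)
t = 12
E(s) = 12*sqrt(s)
f(J) = -1/26 - J
(E(34) + f(-43))*(4739 - 4645) = (12*sqrt(34) + (-1/26 - 1*(-43)))*(4739 - 4645) = (12*sqrt(34) + (-1/26 + 43))*94 = (12*sqrt(34) + 1117/26)*94 = (1117/26 + 12*sqrt(34))*94 = 52499/13 + 1128*sqrt(34)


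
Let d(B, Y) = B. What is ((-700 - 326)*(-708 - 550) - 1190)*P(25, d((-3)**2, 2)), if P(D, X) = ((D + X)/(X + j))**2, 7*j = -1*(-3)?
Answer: 18260864398/1089 ≈ 1.6768e+7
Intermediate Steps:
j = 3/7 (j = (-1*(-3))/7 = (1/7)*3 = 3/7 ≈ 0.42857)
P(D, X) = (D + X)**2/(3/7 + X)**2 (P(D, X) = ((D + X)/(X + 3/7))**2 = ((D + X)/(3/7 + X))**2 = (D + X)**2/(3/7 + X)**2)
((-700 - 326)*(-708 - 550) - 1190)*P(25, d((-3)**2, 2)) = ((-700 - 326)*(-708 - 550) - 1190)*(49*(25 + (-3)**2)**2/(3 + 7*(-3)**2)**2) = (-1026*(-1258) - 1190)*(49*(25 + 9)**2/(3 + 7*9)**2) = (1290708 - 1190)*(49*34**2/(3 + 63)**2) = 1289518*(49*1156/66**2) = 1289518*(49*(1/4356)*1156) = 1289518*(14161/1089) = 18260864398/1089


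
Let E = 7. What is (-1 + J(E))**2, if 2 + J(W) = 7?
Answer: 16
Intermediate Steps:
J(W) = 5 (J(W) = -2 + 7 = 5)
(-1 + J(E))**2 = (-1 + 5)**2 = 4**2 = 16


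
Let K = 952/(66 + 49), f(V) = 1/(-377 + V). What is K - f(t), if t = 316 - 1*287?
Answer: 331411/40020 ≈ 8.2811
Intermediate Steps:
t = 29 (t = 316 - 287 = 29)
K = 952/115 ≈ 8.2783
K - f(t) = 952/115 - 1/(-377 + 29) = 952/115 - 1/(-348) = 952/115 - 1*(-1/348) = 952/115 + 1/348 = 331411/40020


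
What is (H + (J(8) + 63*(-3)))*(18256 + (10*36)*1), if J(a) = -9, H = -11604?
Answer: -219706032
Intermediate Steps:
(H + (J(8) + 63*(-3)))*(18256 + (10*36)*1) = (-11604 + (-9 + 63*(-3)))*(18256 + (10*36)*1) = (-11604 + (-9 - 189))*(18256 + 360*1) = (-11604 - 198)*(18256 + 360) = -11802*18616 = -219706032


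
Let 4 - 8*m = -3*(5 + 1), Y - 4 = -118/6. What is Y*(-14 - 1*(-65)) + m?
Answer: -3185/4 ≈ -796.25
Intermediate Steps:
Y = -47/3 (Y = 4 - 118/6 = 4 - 118*⅙ = 4 - 59/3 = -47/3 ≈ -15.667)
m = 11/4 (m = ½ - (-3)*(5 + 1)/8 = ½ - (-3)*6/8 = ½ - ⅛*(-18) = ½ + 9/4 = 11/4 ≈ 2.7500)
Y*(-14 - 1*(-65)) + m = -47*(-14 - 1*(-65))/3 + 11/4 = -47*(-14 + 65)/3 + 11/4 = -47/3*51 + 11/4 = -799 + 11/4 = -3185/4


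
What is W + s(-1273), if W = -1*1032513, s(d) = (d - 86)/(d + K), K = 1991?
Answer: -741345693/718 ≈ -1.0325e+6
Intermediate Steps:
s(d) = (-86 + d)/(1991 + d) (s(d) = (d - 86)/(d + 1991) = (-86 + d)/(1991 + d))
W = -1032513
W + s(-1273) = -1032513 + (-86 - 1273)/(1991 - 1273) = -1032513 - 1359/718 = -741345693/718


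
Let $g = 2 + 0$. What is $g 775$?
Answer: $1550$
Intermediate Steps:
$g = 2$
$g 775 = 2 \cdot 775 = 1550$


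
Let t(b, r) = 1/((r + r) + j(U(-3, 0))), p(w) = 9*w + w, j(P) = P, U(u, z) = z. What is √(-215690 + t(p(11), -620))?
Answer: 9*I*√1023595510/620 ≈ 464.42*I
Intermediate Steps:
p(w) = 10*w
t(b, r) = 1/(2*r) (t(b, r) = 1/((r + r) + 0) = 1/(2*r + 0) = 1/(2*r))
√(-215690 + t(p(11), -620)) = √(-215690 + (½)/(-620)) = √(-215690 + (½)*(-1/620)) = √(-215690 - 1/1240) = √(-267455601/1240) = 9*I*√1023595510/620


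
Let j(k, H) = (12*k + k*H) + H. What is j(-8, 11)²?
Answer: 29929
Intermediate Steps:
j(k, H) = H + 12*k + H*k (j(k, H) = (12*k + H*k) + H = H + 12*k + H*k)
j(-8, 11)² = (11 + 12*(-8) + 11*(-8))² = (11 - 96 - 88)² = (-173)² = 29929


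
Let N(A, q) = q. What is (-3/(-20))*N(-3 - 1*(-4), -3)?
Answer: -9/20 ≈ -0.45000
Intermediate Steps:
(-3/(-20))*N(-3 - 1*(-4), -3) = (-3/(-20))*(-3) = -1/20*(-3)*(-3) = (3/20)*(-3) = -9/20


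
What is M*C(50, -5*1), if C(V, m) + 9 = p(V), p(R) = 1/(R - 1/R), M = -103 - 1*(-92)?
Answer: 246851/2499 ≈ 98.780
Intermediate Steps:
M = -11 (M = -103 + 92 = -11)
C(V, m) = -9 + V/(-1 + V**2)
M*C(50, -5*1) = -11*(-9 + 50/(-1 + 50**2)) = -11*(-9 + 50/(-1 + 2500)) = -11*(-9 + 50/2499) = -11*(-22441/2499) = 246851/2499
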